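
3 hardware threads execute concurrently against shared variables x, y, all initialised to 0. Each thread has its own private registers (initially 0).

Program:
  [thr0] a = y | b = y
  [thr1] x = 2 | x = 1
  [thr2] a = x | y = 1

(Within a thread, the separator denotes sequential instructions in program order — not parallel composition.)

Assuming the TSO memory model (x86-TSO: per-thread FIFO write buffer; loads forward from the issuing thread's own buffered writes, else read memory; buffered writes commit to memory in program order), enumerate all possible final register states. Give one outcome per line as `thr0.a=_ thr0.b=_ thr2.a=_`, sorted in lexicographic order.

outcome vector order: (thr0.a,thr0.b,thr2.a)
|TSO outcomes| = 9

thr0.a=0 thr0.b=0 thr2.a=0
thr0.a=0 thr0.b=0 thr2.a=1
thr0.a=0 thr0.b=0 thr2.a=2
thr0.a=0 thr0.b=1 thr2.a=0
thr0.a=0 thr0.b=1 thr2.a=1
thr0.a=0 thr0.b=1 thr2.a=2
thr0.a=1 thr0.b=1 thr2.a=0
thr0.a=1 thr0.b=1 thr2.a=1
thr0.a=1 thr0.b=1 thr2.a=2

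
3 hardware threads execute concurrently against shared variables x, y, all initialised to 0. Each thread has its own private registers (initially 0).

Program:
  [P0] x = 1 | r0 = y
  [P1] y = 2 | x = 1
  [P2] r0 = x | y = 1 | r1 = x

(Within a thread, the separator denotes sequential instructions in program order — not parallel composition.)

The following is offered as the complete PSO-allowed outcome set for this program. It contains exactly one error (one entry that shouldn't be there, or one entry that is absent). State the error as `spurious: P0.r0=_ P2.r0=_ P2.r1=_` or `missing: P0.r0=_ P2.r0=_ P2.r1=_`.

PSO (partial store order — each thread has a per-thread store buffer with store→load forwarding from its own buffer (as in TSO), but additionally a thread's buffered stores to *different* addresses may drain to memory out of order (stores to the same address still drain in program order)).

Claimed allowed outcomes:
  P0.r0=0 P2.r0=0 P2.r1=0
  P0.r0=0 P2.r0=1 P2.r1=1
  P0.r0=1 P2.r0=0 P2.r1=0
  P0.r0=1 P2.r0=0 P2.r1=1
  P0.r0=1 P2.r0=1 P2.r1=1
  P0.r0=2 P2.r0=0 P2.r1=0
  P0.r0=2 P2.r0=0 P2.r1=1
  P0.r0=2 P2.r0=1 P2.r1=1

missing: P0.r0=0 P2.r0=0 P2.r1=1

outcome vector order: (P0.r0,P2.r0,P2.r1)
[PSO] allowed = {<0 0 0> <0 0 1> <0 1 1> <1 0 0> <1 0 1> <1 1 1> <2 0 0> <2 0 1> <2 1 1>}
PSO∖claimed = {<0 0 1>}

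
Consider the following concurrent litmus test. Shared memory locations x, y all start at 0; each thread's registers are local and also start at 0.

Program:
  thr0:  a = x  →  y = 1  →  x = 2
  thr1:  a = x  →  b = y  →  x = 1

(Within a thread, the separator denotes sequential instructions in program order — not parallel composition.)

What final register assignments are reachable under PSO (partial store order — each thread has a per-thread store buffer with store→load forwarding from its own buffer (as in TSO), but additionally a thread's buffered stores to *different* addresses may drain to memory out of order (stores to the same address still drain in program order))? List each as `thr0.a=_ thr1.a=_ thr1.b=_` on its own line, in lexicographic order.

thr0.a=0 thr1.a=0 thr1.b=0
thr0.a=0 thr1.a=0 thr1.b=1
thr0.a=0 thr1.a=2 thr1.b=0
thr0.a=0 thr1.a=2 thr1.b=1
thr0.a=1 thr1.a=0 thr1.b=0

outcome vector order: (thr0.a,thr1.a,thr1.b)
|PSO outcomes| = 5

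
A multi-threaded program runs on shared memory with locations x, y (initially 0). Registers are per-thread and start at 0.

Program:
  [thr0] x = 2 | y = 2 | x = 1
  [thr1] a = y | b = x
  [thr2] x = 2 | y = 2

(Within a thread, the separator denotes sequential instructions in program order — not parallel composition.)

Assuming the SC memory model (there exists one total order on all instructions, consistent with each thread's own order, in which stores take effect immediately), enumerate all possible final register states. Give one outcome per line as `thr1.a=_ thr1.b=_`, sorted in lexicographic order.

thr1.a=0 thr1.b=0
thr1.a=0 thr1.b=1
thr1.a=0 thr1.b=2
thr1.a=2 thr1.b=1
thr1.a=2 thr1.b=2

outcome vector order: (thr1.a,thr1.b)
|SC outcomes| = 5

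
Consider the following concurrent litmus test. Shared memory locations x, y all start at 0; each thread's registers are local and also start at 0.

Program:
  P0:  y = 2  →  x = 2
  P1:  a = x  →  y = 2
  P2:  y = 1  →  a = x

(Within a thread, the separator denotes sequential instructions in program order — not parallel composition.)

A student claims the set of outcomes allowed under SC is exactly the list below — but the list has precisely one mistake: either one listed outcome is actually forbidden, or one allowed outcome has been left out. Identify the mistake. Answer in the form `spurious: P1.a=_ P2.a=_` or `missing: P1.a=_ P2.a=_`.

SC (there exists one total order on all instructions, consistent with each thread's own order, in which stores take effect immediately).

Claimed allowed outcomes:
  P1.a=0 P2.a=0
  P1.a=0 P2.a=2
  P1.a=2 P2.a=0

missing: P1.a=2 P2.a=2

outcome vector order: (P1.a,P2.a)
SC: 4 outcomes — {<0 0>, <0 2>, <2 0>, <2 2>}
SC∖claimed = {<2 2>}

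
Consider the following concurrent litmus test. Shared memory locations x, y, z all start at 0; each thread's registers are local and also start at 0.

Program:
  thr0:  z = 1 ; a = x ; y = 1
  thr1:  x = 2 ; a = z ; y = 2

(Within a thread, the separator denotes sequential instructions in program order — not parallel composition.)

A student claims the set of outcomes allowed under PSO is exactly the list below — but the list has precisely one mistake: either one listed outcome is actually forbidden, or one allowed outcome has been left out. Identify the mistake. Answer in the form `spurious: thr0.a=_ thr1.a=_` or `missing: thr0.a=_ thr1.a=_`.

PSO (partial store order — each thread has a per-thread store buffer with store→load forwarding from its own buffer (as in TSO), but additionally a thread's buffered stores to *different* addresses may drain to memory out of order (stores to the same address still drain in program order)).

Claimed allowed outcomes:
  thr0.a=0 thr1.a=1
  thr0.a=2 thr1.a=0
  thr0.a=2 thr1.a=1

missing: thr0.a=0 thr1.a=0

outcome vector order: (thr0.a,thr1.a)
under PSO → (0,0) (0,1) (2,0) (2,1)
PSO∖claimed = {(0,0)}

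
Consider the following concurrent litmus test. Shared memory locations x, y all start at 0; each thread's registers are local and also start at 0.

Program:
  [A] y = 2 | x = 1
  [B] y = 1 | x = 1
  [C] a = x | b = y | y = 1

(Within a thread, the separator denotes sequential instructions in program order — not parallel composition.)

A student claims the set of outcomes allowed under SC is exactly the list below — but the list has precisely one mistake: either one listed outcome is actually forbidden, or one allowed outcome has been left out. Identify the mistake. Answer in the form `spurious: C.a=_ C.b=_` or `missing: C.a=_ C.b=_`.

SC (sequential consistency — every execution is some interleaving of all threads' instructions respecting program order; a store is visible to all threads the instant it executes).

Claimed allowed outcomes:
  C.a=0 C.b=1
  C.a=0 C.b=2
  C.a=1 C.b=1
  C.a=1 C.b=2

outcome vector order: (C.a,C.b)
under SC → <0 0>; <0 1>; <0 2>; <1 1>; <1 2>
SC∖claimed = {<0 0>}

missing: C.a=0 C.b=0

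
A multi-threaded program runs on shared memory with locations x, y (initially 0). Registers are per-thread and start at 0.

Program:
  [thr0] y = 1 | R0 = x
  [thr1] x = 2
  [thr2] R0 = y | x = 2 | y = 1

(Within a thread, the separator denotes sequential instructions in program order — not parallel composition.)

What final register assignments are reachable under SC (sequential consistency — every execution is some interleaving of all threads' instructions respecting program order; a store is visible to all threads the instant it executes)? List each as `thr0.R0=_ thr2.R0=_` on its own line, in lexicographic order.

outcome vector order: (thr0.R0,thr2.R0)
|SC outcomes| = 4

thr0.R0=0 thr2.R0=0
thr0.R0=0 thr2.R0=1
thr0.R0=2 thr2.R0=0
thr0.R0=2 thr2.R0=1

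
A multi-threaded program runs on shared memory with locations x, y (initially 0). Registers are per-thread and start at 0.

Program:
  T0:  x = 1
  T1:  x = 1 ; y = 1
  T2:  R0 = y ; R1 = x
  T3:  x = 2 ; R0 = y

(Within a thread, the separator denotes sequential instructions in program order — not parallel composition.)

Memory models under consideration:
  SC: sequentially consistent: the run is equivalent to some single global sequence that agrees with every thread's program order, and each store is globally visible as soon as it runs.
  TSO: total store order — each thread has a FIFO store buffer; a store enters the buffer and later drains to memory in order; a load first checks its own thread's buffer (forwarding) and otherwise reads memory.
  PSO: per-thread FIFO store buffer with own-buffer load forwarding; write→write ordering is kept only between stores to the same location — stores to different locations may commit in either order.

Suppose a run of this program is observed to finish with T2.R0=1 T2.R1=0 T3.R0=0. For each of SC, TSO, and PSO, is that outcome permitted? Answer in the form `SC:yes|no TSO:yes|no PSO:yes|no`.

outcome vector order: (T2.R0,T2.R1,T3.R0)
SC: 10 outcomes — {000, 001, 010, 011, 020, 021, 110, 111, 120, 121}
TSO: 10 outcomes — {000, 001, 010, 011, 020, 021, 110, 111, 120, 121}
PSO: 12 outcomes — {000, 001, 010, 011, 020, 021, 100, 101, 110, 111, 120, 121}
target 100 ∈ {PSO}

SC:no TSO:no PSO:yes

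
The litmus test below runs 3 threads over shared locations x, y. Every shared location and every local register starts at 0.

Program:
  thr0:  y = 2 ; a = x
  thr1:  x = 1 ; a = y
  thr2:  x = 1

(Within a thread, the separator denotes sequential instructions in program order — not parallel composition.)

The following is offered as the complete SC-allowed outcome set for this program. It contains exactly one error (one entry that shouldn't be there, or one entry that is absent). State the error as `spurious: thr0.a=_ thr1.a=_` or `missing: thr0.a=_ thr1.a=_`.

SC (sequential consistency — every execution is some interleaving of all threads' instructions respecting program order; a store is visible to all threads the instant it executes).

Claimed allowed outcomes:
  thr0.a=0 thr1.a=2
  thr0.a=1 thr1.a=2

missing: thr0.a=1 thr1.a=0

outcome vector order: (thr0.a,thr1.a)
under SC → (0,2); (1,0); (1,2)
SC∖claimed = {(1,0)}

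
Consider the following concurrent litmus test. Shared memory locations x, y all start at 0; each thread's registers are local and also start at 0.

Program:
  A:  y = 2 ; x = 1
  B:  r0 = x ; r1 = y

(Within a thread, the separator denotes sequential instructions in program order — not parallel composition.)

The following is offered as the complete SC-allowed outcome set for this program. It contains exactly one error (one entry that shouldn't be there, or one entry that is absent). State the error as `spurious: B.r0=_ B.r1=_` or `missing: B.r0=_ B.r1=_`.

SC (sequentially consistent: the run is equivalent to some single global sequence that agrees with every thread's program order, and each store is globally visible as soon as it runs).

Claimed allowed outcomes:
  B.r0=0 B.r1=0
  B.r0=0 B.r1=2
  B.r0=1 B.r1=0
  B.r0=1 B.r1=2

outcome vector order: (B.r0,B.r1)
under SC → <0 0> <0 2> <1 2>
claimed∖SC = {<1 0>}

spurious: B.r0=1 B.r1=0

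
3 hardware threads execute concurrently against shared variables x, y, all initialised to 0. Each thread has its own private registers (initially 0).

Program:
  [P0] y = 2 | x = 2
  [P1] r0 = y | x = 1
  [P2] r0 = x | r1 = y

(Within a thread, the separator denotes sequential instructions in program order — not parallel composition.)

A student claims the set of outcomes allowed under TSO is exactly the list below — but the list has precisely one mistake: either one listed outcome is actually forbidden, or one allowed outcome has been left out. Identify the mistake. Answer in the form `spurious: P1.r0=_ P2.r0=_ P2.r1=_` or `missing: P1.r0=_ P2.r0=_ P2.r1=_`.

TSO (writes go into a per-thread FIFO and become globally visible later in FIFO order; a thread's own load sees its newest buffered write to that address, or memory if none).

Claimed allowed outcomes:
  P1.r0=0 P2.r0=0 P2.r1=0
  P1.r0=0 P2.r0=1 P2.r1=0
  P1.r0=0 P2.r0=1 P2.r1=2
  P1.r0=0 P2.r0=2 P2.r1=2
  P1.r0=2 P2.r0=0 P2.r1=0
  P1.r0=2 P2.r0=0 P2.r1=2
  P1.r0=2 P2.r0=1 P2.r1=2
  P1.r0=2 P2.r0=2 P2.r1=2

missing: P1.r0=0 P2.r0=0 P2.r1=2

outcome vector order: (P1.r0,P2.r0,P2.r1)
under TSO → 0/0/0 0/0/2 0/1/0 0/1/2 0/2/2 2/0/0 2/0/2 2/1/2 2/2/2
TSO∖claimed = {0/0/2}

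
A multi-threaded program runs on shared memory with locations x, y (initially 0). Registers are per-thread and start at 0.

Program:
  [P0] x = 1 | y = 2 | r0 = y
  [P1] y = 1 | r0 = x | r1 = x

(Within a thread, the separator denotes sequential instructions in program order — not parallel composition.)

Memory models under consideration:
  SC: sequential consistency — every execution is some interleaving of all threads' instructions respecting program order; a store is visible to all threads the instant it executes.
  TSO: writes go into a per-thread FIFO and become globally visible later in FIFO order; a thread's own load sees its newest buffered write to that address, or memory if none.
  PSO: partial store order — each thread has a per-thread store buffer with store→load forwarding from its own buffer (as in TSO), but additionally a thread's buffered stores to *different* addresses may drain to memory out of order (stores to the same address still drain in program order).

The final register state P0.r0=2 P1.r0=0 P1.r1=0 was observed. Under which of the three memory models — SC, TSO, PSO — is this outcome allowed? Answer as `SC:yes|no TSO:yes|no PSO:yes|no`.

SC:yes TSO:yes PSO:yes

outcome vector order: (P0.r0,P1.r0,P1.r1)
under SC → 111 200 201 211
under TSO → 100 101 111 200 201 211
under PSO → 100 101 111 200 201 211
target 200 ∈ {SC,TSO,PSO}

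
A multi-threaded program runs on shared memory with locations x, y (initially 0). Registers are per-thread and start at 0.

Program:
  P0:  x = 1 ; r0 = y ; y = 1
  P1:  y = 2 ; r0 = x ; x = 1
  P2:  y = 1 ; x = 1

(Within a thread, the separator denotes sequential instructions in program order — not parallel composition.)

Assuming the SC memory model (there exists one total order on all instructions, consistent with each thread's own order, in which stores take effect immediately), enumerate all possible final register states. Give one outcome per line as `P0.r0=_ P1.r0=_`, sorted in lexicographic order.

outcome vector order: (P0.r0,P1.r0)
|SC outcomes| = 5

P0.r0=0 P1.r0=1
P0.r0=1 P1.r0=0
P0.r0=1 P1.r0=1
P0.r0=2 P1.r0=0
P0.r0=2 P1.r0=1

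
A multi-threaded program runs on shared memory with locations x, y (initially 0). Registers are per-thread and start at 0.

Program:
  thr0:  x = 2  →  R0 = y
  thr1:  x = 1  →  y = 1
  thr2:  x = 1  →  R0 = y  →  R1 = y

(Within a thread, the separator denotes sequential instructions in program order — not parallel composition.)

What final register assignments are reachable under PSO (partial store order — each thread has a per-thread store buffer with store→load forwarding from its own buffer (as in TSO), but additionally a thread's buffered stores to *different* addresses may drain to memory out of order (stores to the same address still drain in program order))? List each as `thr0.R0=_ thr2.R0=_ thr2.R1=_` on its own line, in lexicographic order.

thr0.R0=0 thr2.R0=0 thr2.R1=0
thr0.R0=0 thr2.R0=0 thr2.R1=1
thr0.R0=0 thr2.R0=1 thr2.R1=1
thr0.R0=1 thr2.R0=0 thr2.R1=0
thr0.R0=1 thr2.R0=0 thr2.R1=1
thr0.R0=1 thr2.R0=1 thr2.R1=1

outcome vector order: (thr0.R0,thr2.R0,thr2.R1)
|PSO outcomes| = 6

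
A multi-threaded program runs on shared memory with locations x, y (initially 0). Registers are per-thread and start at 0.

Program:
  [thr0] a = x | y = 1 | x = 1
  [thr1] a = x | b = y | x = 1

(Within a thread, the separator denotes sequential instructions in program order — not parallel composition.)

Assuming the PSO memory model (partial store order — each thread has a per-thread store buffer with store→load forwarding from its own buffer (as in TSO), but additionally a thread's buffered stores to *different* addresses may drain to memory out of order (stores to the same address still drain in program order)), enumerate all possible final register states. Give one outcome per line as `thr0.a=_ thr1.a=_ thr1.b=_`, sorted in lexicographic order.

thr0.a=0 thr1.a=0 thr1.b=0
thr0.a=0 thr1.a=0 thr1.b=1
thr0.a=0 thr1.a=1 thr1.b=0
thr0.a=0 thr1.a=1 thr1.b=1
thr0.a=1 thr1.a=0 thr1.b=0

outcome vector order: (thr0.a,thr1.a,thr1.b)
|PSO outcomes| = 5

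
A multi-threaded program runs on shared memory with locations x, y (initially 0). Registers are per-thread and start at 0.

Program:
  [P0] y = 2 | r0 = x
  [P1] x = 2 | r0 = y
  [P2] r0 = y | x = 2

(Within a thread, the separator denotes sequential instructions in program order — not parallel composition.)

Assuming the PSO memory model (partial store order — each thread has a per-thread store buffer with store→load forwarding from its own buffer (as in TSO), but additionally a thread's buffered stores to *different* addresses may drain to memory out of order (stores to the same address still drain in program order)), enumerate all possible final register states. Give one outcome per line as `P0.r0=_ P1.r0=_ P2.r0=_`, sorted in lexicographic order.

outcome vector order: (P0.r0,P1.r0,P2.r0)
|PSO outcomes| = 8

P0.r0=0 P1.r0=0 P2.r0=0
P0.r0=0 P1.r0=0 P2.r0=2
P0.r0=0 P1.r0=2 P2.r0=0
P0.r0=0 P1.r0=2 P2.r0=2
P0.r0=2 P1.r0=0 P2.r0=0
P0.r0=2 P1.r0=0 P2.r0=2
P0.r0=2 P1.r0=2 P2.r0=0
P0.r0=2 P1.r0=2 P2.r0=2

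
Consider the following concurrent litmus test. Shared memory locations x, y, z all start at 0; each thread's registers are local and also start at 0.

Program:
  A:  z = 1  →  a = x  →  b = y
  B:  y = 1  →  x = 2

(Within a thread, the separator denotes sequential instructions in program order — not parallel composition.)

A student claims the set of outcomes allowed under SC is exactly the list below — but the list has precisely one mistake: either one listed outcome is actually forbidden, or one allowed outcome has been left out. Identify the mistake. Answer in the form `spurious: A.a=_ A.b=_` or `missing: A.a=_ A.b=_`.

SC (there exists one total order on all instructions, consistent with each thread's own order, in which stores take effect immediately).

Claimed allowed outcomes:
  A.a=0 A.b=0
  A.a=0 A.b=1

outcome vector order: (A.a,A.b)
under SC → <0 0> <0 1> <2 1>
SC∖claimed = {<2 1>}

missing: A.a=2 A.b=1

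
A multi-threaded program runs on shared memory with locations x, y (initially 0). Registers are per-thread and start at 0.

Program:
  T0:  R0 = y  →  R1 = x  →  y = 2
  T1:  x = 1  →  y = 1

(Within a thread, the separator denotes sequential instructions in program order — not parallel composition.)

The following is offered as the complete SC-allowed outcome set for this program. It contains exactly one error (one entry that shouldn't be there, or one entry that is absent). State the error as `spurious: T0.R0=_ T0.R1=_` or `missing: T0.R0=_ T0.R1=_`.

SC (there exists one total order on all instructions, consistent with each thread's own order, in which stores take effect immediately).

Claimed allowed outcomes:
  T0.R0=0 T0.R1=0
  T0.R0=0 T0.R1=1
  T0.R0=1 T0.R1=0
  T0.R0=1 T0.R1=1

outcome vector order: (T0.R0,T0.R1)
[SC] allowed = {(0,0) (0,1) (1,1)}
claimed∖SC = {(1,0)}

spurious: T0.R0=1 T0.R1=0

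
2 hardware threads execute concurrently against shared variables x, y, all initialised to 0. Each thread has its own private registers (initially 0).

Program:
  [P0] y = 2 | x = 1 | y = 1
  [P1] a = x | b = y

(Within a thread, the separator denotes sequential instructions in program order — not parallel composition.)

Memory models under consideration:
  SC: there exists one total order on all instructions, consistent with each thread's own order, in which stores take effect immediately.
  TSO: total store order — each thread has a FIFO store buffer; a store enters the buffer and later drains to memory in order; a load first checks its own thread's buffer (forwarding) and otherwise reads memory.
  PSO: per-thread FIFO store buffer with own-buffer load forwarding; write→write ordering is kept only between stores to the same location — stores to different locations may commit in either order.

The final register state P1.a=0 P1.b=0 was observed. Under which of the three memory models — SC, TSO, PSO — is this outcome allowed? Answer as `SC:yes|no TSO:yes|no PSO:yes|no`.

SC:yes TSO:yes PSO:yes

outcome vector order: (P1.a,P1.b)
SC (5): <0 0> <0 1> <0 2> <1 1> <1 2>
TSO (5): <0 0> <0 1> <0 2> <1 1> <1 2>
PSO (6): <0 0> <0 1> <0 2> <1 0> <1 1> <1 2>
target <0 0> ∈ {SC,TSO,PSO}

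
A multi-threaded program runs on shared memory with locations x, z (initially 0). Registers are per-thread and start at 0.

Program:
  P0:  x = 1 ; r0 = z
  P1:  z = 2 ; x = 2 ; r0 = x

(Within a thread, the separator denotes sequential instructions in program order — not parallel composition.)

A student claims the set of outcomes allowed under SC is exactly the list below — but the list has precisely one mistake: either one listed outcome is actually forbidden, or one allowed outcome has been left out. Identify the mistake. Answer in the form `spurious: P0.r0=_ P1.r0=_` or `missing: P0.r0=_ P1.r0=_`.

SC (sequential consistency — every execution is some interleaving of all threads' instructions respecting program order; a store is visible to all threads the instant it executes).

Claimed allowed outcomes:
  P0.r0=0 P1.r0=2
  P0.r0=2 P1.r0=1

outcome vector order: (P0.r0,P1.r0)
SC (3): 02; 21; 22
SC∖claimed = {22}

missing: P0.r0=2 P1.r0=2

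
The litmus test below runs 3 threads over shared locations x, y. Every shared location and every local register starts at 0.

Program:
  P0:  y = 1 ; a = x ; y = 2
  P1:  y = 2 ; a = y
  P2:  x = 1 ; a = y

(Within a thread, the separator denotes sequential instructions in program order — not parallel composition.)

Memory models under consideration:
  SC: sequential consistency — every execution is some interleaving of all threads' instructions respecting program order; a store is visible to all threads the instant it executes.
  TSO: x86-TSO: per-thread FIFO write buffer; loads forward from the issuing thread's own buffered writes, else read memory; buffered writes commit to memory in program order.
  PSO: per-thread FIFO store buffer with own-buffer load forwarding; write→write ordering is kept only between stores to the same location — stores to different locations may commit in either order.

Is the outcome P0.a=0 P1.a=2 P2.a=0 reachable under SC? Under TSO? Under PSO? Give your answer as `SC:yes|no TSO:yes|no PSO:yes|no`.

outcome vector order: (P0.a,P1.a,P2.a)
under SC → 011, 012, 021, 022, 110, 111, 112, 120, 121, 122
under TSO → 010, 011, 012, 020, 021, 022, 110, 111, 112, 120, 121, 122
under PSO → 010, 011, 012, 020, 021, 022, 110, 111, 112, 120, 121, 122
target 020 ∈ {TSO,PSO}

SC:no TSO:yes PSO:yes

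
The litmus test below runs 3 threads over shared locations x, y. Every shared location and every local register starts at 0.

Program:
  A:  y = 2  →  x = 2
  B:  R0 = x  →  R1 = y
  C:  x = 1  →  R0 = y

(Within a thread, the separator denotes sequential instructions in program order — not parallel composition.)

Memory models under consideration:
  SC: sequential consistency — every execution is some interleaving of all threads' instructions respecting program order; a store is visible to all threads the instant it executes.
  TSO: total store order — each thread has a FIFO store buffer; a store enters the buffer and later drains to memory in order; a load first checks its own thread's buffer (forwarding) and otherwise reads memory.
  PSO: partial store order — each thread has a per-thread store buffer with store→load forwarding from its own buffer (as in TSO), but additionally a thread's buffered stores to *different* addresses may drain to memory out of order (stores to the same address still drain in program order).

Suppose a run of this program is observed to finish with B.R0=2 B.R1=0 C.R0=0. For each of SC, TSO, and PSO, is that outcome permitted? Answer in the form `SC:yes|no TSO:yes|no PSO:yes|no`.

outcome vector order: (B.R0,B.R1,C.R0)
SC (10): 0/0/0; 0/0/2; 0/2/0; 0/2/2; 1/0/0; 1/0/2; 1/2/0; 1/2/2; 2/2/0; 2/2/2
TSO (10): 0/0/0; 0/0/2; 0/2/0; 0/2/2; 1/0/0; 1/0/2; 1/2/0; 1/2/2; 2/2/0; 2/2/2
PSO (12): 0/0/0; 0/0/2; 0/2/0; 0/2/2; 1/0/0; 1/0/2; 1/2/0; 1/2/2; 2/0/0; 2/0/2; 2/2/0; 2/2/2
target 2/0/0 ∈ {PSO}

SC:no TSO:no PSO:yes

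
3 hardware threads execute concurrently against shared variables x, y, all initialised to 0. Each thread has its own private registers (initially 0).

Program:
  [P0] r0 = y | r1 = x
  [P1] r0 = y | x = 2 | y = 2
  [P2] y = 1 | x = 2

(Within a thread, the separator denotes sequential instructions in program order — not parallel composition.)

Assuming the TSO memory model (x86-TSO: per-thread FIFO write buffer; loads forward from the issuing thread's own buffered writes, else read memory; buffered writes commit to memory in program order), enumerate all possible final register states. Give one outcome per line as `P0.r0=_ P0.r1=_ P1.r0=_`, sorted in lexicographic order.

outcome vector order: (P0.r0,P0.r1,P1.r0)
|TSO outcomes| = 10

P0.r0=0 P0.r1=0 P1.r0=0
P0.r0=0 P0.r1=0 P1.r0=1
P0.r0=0 P0.r1=2 P1.r0=0
P0.r0=0 P0.r1=2 P1.r0=1
P0.r0=1 P0.r1=0 P1.r0=0
P0.r0=1 P0.r1=0 P1.r0=1
P0.r0=1 P0.r1=2 P1.r0=0
P0.r0=1 P0.r1=2 P1.r0=1
P0.r0=2 P0.r1=2 P1.r0=0
P0.r0=2 P0.r1=2 P1.r0=1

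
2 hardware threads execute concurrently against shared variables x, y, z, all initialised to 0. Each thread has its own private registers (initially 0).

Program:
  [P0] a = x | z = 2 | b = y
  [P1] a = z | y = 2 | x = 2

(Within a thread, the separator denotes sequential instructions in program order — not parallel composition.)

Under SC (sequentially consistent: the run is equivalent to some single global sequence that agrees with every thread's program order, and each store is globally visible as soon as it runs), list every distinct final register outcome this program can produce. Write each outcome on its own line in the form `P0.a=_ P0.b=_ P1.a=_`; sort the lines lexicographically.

P0.a=0 P0.b=0 P1.a=0
P0.a=0 P0.b=0 P1.a=2
P0.a=0 P0.b=2 P1.a=0
P0.a=0 P0.b=2 P1.a=2
P0.a=2 P0.b=2 P1.a=0

outcome vector order: (P0.a,P0.b,P1.a)
|SC outcomes| = 5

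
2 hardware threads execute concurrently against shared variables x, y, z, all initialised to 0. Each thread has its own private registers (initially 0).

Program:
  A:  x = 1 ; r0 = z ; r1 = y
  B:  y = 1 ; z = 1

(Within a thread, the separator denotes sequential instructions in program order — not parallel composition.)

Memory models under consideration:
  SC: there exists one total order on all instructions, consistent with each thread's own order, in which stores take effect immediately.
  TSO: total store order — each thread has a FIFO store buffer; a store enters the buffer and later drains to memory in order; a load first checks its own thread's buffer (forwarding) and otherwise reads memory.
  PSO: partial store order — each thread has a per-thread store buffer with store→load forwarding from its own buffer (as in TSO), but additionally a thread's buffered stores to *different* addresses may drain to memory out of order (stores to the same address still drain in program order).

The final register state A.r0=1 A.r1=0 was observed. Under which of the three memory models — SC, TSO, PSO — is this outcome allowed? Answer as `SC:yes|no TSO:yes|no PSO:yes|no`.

outcome vector order: (A.r0,A.r1)
SC (3): 0/0; 0/1; 1/1
TSO (3): 0/0; 0/1; 1/1
PSO (4): 0/0; 0/1; 1/0; 1/1
target 1/0 ∈ {PSO}

SC:no TSO:no PSO:yes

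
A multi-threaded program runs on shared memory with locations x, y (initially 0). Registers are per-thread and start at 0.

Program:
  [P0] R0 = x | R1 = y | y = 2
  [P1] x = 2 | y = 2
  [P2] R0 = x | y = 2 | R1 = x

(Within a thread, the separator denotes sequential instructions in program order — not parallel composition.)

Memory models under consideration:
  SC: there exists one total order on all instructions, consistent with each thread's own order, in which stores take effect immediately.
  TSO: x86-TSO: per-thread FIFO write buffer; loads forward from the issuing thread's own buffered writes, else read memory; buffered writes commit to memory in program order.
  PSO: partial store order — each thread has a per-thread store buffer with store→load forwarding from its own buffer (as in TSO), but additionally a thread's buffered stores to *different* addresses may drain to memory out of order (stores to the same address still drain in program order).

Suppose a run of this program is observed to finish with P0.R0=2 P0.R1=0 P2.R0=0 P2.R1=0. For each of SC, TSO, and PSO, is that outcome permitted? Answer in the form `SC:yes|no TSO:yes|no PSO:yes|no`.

outcome vector order: (P0.R0,P0.R1,P2.R0,P2.R1)
[SC] allowed = {0/0/0/0 0/0/0/2 0/0/2/2 0/2/0/0 0/2/0/2 0/2/2/2 2/0/0/2 2/0/2/2 2/2/0/0 2/2/0/2 2/2/2/2}
[TSO] allowed = {0/0/0/0 0/0/0/2 0/0/2/2 0/2/0/0 0/2/0/2 0/2/2/2 2/0/0/0 2/0/0/2 2/0/2/2 2/2/0/0 2/2/0/2 2/2/2/2}
[PSO] allowed = {0/0/0/0 0/0/0/2 0/0/2/2 0/2/0/0 0/2/0/2 0/2/2/2 2/0/0/0 2/0/0/2 2/0/2/2 2/2/0/0 2/2/0/2 2/2/2/2}
target 2/0/0/0 ∈ {TSO,PSO}

SC:no TSO:yes PSO:yes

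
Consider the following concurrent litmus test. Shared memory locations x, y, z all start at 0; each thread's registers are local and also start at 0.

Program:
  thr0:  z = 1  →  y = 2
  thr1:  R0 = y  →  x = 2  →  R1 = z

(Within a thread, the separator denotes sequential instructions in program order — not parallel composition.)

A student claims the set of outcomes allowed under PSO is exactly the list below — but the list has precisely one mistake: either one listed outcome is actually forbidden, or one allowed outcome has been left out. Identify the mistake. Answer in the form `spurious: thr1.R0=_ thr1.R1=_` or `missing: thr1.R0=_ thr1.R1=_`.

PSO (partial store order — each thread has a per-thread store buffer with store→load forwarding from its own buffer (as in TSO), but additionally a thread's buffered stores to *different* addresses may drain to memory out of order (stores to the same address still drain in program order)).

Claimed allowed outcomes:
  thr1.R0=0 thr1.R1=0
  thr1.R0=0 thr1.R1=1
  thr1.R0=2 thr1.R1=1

outcome vector order: (thr1.R0,thr1.R1)
PSO: 4 outcomes — {0/0 0/1 2/0 2/1}
PSO∖claimed = {2/0}

missing: thr1.R0=2 thr1.R1=0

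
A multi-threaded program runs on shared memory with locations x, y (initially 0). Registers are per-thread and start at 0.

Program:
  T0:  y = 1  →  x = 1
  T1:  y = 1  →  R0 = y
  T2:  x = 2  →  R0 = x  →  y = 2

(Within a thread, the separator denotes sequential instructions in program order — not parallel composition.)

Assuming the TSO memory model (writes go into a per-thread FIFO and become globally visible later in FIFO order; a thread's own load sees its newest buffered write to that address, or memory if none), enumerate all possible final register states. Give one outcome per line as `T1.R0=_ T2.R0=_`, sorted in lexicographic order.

outcome vector order: (T1.R0,T2.R0)
|TSO outcomes| = 4

T1.R0=1 T2.R0=1
T1.R0=1 T2.R0=2
T1.R0=2 T2.R0=1
T1.R0=2 T2.R0=2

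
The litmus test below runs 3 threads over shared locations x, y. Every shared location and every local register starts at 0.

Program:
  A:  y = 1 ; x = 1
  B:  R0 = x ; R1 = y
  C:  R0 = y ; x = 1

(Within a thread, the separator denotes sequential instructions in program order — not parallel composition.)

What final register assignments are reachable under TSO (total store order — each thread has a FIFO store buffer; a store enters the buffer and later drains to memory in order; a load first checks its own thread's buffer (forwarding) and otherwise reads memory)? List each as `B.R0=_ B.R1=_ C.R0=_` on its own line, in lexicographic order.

outcome vector order: (B.R0,B.R1,C.R0)
|TSO outcomes| = 7

B.R0=0 B.R1=0 C.R0=0
B.R0=0 B.R1=0 C.R0=1
B.R0=0 B.R1=1 C.R0=0
B.R0=0 B.R1=1 C.R0=1
B.R0=1 B.R1=0 C.R0=0
B.R0=1 B.R1=1 C.R0=0
B.R0=1 B.R1=1 C.R0=1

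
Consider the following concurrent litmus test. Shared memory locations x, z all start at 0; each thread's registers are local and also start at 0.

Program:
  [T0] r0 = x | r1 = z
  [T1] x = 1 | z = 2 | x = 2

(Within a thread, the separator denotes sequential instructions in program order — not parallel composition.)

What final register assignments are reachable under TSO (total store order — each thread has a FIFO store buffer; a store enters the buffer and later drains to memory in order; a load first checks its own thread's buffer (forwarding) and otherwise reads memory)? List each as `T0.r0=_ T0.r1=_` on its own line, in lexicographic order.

T0.r0=0 T0.r1=0
T0.r0=0 T0.r1=2
T0.r0=1 T0.r1=0
T0.r0=1 T0.r1=2
T0.r0=2 T0.r1=2

outcome vector order: (T0.r0,T0.r1)
|TSO outcomes| = 5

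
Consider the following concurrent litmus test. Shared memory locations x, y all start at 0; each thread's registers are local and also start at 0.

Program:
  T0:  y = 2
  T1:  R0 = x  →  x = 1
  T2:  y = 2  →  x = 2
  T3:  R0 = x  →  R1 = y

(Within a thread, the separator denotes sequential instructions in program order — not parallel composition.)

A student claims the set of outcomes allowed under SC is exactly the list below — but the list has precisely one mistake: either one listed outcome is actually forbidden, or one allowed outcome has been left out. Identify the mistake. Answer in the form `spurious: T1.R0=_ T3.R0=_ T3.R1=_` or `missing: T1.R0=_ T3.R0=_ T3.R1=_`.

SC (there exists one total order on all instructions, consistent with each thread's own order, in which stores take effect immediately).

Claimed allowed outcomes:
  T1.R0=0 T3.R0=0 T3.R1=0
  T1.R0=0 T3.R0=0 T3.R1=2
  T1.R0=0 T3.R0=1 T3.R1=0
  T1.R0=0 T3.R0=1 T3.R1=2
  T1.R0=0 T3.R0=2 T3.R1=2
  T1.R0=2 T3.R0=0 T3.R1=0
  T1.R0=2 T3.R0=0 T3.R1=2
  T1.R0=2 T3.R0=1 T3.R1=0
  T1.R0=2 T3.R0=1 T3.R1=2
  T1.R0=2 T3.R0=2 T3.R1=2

outcome vector order: (T1.R0,T3.R0,T3.R1)
under SC → <0 0 0>, <0 0 2>, <0 1 0>, <0 1 2>, <0 2 2>, <2 0 0>, <2 0 2>, <2 1 2>, <2 2 2>
claimed∖SC = {<2 1 0>}

spurious: T1.R0=2 T3.R0=1 T3.R1=0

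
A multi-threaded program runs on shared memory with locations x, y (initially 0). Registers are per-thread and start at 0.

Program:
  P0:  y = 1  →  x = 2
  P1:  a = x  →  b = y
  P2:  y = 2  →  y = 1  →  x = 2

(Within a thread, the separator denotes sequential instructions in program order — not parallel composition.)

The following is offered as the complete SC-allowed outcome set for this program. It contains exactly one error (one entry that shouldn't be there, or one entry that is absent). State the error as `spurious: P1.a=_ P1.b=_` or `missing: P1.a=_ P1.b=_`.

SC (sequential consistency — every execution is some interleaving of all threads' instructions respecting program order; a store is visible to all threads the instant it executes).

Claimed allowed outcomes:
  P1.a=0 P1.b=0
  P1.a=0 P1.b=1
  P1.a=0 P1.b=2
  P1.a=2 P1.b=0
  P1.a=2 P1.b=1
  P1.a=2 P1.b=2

outcome vector order: (P1.a,P1.b)
under SC → (0,0) (0,1) (0,2) (2,1) (2,2)
claimed∖SC = {(2,0)}

spurious: P1.a=2 P1.b=0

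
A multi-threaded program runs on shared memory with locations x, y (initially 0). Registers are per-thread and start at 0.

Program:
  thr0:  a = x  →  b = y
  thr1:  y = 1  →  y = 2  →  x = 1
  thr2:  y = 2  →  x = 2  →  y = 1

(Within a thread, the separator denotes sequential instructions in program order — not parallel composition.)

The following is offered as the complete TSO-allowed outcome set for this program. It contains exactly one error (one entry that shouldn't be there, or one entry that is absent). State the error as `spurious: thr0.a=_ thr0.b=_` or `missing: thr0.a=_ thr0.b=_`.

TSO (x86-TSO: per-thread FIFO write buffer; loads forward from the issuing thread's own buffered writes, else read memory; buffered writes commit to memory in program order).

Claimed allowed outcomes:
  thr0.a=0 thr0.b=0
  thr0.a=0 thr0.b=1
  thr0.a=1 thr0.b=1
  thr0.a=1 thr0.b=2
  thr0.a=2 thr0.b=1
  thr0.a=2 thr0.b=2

missing: thr0.a=0 thr0.b=2

outcome vector order: (thr0.a,thr0.b)
TSO: 7 outcomes — {00; 01; 02; 11; 12; 21; 22}
TSO∖claimed = {02}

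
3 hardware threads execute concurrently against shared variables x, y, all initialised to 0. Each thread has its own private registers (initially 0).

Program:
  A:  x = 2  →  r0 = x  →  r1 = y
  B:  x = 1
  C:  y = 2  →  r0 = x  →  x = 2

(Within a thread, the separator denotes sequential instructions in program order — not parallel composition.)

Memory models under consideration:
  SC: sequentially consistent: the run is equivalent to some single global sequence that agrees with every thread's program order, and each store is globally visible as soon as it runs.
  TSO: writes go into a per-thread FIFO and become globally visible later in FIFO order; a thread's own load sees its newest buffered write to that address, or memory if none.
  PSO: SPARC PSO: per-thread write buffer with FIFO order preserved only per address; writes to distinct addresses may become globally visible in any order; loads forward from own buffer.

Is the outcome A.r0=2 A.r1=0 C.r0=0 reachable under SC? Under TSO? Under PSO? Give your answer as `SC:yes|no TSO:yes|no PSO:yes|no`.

outcome vector order: (A.r0,A.r1,C.r0)
[SC] allowed = {101, 120, 121, 122, 201, 202, 220, 221, 222}
[TSO] allowed = {100, 101, 102, 120, 121, 122, 200, 201, 202, 220, 221, 222}
[PSO] allowed = {100, 101, 102, 120, 121, 122, 200, 201, 202, 220, 221, 222}
target 200 ∈ {TSO,PSO}

SC:no TSO:yes PSO:yes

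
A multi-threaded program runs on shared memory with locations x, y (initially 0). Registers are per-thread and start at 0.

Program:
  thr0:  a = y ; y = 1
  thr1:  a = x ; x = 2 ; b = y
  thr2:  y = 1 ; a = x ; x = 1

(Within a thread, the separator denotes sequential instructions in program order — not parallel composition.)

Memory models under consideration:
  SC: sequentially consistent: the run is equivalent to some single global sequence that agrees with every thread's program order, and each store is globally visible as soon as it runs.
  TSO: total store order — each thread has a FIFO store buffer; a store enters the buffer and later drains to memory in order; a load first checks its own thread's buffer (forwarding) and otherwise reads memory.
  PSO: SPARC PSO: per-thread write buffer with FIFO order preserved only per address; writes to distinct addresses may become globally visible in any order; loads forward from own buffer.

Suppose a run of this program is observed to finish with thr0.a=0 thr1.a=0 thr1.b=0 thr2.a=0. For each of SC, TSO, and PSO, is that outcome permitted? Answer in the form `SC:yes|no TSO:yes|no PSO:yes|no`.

outcome vector order: (thr0.a,thr1.a,thr1.b,thr2.a)
SC (8): 0/0/0/2 0/0/1/0 0/0/1/2 0/1/1/0 1/0/0/2 1/0/1/0 1/0/1/2 1/1/1/0
TSO (10): 0/0/0/0 0/0/0/2 0/0/1/0 0/0/1/2 0/1/1/0 1/0/0/0 1/0/0/2 1/0/1/0 1/0/1/2 1/1/1/0
PSO (12): 0/0/0/0 0/0/0/2 0/0/1/0 0/0/1/2 0/1/0/0 0/1/1/0 1/0/0/0 1/0/0/2 1/0/1/0 1/0/1/2 1/1/0/0 1/1/1/0
target 0/0/0/0 ∈ {TSO,PSO}

SC:no TSO:yes PSO:yes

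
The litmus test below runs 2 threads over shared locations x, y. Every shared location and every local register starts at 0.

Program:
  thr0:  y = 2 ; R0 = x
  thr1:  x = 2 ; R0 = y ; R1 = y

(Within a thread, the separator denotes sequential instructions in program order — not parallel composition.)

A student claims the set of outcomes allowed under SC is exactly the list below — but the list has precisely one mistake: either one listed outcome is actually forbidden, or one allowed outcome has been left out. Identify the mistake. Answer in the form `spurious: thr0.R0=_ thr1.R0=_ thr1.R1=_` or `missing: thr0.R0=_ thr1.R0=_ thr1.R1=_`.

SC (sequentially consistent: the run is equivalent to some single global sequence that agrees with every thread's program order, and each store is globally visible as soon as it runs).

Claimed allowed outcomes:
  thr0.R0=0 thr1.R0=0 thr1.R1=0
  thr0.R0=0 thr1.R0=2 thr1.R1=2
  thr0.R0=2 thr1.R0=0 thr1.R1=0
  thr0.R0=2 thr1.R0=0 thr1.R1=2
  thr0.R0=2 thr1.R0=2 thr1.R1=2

outcome vector order: (thr0.R0,thr1.R0,thr1.R1)
[SC] allowed = {0/2/2, 2/0/0, 2/0/2, 2/2/2}
claimed∖SC = {0/0/0}

spurious: thr0.R0=0 thr1.R0=0 thr1.R1=0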